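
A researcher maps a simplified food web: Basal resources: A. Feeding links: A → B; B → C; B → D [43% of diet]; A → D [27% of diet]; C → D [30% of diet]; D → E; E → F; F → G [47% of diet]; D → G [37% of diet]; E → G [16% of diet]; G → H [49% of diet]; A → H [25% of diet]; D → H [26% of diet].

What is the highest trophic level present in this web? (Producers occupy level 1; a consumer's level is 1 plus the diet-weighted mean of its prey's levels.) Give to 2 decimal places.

B: 1 + 1 = 2
C: 1 + 2 = 3
D: 1 + (0.43×2 + 0.27×1 + 0.3×3) = 3.03
E: 1 + 3.03 = 4.03
F: 1 + 4.03 = 5.03
G: 1 + (0.47×5.03 + 0.37×3.03 + 0.16×4.03) = 5.13
H: 1 + (0.49×5.13 + 0.25×1 + 0.26×3.03) = 4.5515

5.13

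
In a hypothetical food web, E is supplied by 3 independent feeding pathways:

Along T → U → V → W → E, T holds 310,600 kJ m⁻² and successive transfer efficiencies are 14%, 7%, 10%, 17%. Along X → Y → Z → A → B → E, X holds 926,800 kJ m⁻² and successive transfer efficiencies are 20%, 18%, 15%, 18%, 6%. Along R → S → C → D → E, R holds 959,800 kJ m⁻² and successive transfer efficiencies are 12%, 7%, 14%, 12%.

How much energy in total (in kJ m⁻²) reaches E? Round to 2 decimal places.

241.24 kJ m⁻²

Via T: 310600 × 0.14 × 0.07 × 0.1 × 0.17 = 51.74596 kJ m⁻²
Via X: 926800 × 0.2 × 0.18 × 0.15 × 0.18 × 0.06 = 54.050976 kJ m⁻²
Via R: 959800 × 0.12 × 0.07 × 0.14 × 0.12 = 135.446976 kJ m⁻²
Total at E: 51.74596 + 54.050976 + 135.446976 = 241.243912 kJ m⁻²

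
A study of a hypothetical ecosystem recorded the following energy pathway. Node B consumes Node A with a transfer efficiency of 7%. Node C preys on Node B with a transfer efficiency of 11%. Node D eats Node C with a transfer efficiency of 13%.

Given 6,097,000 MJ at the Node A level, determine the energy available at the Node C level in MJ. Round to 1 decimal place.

Node B: 6097000 × 0.07 = 426790 MJ
Node C: 426790 × 0.11 = 46946.9 MJ

46946.9 MJ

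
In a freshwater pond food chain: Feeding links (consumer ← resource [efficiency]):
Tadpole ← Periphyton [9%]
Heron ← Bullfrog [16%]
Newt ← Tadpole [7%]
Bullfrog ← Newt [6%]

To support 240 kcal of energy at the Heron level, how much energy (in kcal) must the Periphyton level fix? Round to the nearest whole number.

Cumulative transfer efficiency: 0.09 × 0.07 × 0.06 × 0.16 = 0.00006048
Periphyton energy = 240 / 0.00006048 = 3968254 kcal

3968254 kcal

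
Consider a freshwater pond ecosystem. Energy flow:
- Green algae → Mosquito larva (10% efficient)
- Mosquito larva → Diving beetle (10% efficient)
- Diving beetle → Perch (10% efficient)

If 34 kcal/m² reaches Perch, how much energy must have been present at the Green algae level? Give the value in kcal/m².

34000 kcal/m²

Cumulative transfer efficiency: 0.1 × 0.1 × 0.1 = 0.001
Green algae energy = 34 / 0.001 = 34000 kcal/m²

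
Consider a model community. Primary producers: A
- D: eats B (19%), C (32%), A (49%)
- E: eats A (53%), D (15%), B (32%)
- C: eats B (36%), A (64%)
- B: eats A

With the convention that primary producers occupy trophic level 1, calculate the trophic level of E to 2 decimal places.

B: 1 + 1 = 2
C: 1 + (0.36×2 + 0.64×1) = 2.36
D: 1 + (0.19×2 + 0.32×2.36 + 0.49×1) = 2.6252
E: 1 + (0.53×1 + 0.15×2.6252 + 0.32×2) = 2.56378

2.56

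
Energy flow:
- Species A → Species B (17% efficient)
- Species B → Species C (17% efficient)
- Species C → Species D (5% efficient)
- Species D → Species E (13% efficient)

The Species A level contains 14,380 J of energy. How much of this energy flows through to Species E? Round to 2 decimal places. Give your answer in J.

2.70 J

Species B: 14380 × 0.17 = 2444.6 J
Species C: 2444.6 × 0.17 = 415.582 J
Species D: 415.582 × 0.05 = 20.7791 J
Species E: 20.7791 × 0.13 = 2.701283 J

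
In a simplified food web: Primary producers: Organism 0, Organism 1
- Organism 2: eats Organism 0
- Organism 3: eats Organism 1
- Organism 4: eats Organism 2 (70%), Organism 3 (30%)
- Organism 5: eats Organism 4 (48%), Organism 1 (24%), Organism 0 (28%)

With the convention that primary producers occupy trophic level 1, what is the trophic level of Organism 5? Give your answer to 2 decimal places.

Organism 2: 1 + 1 = 2
Organism 3: 1 + 1 = 2
Organism 4: 1 + (0.7×2 + 0.3×2) = 3
Organism 5: 1 + (0.48×3 + 0.24×1 + 0.28×1) = 2.96

2.96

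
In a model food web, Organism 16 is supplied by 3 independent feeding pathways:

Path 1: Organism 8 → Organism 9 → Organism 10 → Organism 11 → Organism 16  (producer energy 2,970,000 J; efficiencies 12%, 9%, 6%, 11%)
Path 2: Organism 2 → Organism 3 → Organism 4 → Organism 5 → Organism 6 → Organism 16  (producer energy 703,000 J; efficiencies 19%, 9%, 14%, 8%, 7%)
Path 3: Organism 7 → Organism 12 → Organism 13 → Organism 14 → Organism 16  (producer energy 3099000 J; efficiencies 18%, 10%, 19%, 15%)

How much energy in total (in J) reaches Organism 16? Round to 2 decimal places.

1810.91 J

Path 1: 2970000 × 0.12 × 0.09 × 0.06 × 0.11 = 211.7016 J
Path 2: 703000 × 0.19 × 0.09 × 0.14 × 0.08 × 0.07 = 9.4246992 J
Path 3: 3099000 × 0.18 × 0.1 × 0.19 × 0.15 = 1589.787 J
Total at Organism 16: 211.7016 + 9.4246992 + 1589.787 = 1810.9132992 J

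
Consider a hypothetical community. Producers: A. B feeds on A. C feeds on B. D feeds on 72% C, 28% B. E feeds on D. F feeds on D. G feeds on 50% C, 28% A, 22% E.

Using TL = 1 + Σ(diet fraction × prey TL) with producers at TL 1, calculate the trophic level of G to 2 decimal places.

3.82

B: 1 + 1 = 2
C: 1 + 2 = 3
D: 1 + (0.72×3 + 0.28×2) = 3.72
E: 1 + 3.72 = 4.72
F: 1 + 3.72 = 4.72
G: 1 + (0.5×3 + 0.28×1 + 0.22×4.72) = 3.8184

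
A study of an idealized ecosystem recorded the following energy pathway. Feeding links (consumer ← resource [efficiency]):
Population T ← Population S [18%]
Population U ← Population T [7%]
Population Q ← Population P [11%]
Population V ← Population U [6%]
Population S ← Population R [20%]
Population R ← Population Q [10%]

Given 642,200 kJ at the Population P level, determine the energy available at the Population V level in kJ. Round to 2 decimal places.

Population Q: 642200 × 0.11 = 70642 kJ
Population R: 70642 × 0.1 = 7064.2 kJ
Population S: 7064.2 × 0.2 = 1412.84 kJ
Population T: 1412.84 × 0.18 = 254.3112 kJ
Population U: 254.3112 × 0.07 = 17.801784 kJ
Population V: 17.801784 × 0.06 = 1.06810704 kJ

1.07 kJ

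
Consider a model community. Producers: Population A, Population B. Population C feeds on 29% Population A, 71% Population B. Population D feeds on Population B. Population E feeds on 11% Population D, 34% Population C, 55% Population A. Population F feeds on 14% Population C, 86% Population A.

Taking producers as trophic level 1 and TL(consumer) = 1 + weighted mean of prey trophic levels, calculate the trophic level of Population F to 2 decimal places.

2.14

Population C: 1 + (0.29×1 + 0.71×1) = 2
Population D: 1 + 1 = 2
Population E: 1 + (0.11×2 + 0.34×2 + 0.55×1) = 2.45
Population F: 1 + (0.14×2 + 0.86×1) = 2.14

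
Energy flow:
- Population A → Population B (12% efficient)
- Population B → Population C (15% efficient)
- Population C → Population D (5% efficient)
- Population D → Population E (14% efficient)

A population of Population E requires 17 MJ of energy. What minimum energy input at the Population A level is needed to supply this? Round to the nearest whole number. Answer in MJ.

134921 MJ

Cumulative transfer efficiency: 0.12 × 0.15 × 0.05 × 0.14 = 0.000126
Population A energy = 17 / 0.000126 = 134921 MJ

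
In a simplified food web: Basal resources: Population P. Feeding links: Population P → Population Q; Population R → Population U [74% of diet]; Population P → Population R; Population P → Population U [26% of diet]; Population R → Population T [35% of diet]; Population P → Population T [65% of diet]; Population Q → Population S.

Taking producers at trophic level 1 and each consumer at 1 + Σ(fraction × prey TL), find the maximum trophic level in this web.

Population Q: 1 + 1 = 2
Population R: 1 + 1 = 2
Population S: 1 + 2 = 3
Population T: 1 + (0.65×1 + 0.35×2) = 2.35
Population U: 1 + (0.26×1 + 0.74×2) = 2.74

3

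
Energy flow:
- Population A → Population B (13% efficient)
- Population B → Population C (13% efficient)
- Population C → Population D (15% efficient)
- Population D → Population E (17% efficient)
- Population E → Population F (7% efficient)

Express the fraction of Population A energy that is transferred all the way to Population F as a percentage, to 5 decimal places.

0.00302%

Product of link efficiencies: 0.13 × 0.13 × 0.15 × 0.17 × 0.07 = 0.0000301665
As a percentage: 0.0000301665 × 100 = 0.00302%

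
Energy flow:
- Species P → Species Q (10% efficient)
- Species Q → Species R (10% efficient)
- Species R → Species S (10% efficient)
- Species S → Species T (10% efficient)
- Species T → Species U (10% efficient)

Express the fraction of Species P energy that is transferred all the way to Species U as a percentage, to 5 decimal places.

Product of link efficiencies: 0.1 × 0.1 × 0.1 × 0.1 × 0.1 = 0.00001
As a percentage: 0.00001 × 100 = 0.00100%

0.00100%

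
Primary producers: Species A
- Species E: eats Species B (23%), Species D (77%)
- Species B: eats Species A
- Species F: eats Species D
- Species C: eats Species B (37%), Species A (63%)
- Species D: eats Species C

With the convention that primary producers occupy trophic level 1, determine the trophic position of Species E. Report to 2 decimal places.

Species B: 1 + 1 = 2
Species C: 1 + (0.37×2 + 0.63×1) = 2.37
Species D: 1 + 2.37 = 3.37
Species E: 1 + (0.23×2 + 0.77×3.37) = 4.0549
Species F: 1 + 3.37 = 4.37

4.05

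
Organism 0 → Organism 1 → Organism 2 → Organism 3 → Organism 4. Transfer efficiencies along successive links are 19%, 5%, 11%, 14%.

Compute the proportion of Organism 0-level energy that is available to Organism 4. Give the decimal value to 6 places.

0.000146

Product of link efficiencies: 0.19 × 0.05 × 0.11 × 0.14 = 0.0001463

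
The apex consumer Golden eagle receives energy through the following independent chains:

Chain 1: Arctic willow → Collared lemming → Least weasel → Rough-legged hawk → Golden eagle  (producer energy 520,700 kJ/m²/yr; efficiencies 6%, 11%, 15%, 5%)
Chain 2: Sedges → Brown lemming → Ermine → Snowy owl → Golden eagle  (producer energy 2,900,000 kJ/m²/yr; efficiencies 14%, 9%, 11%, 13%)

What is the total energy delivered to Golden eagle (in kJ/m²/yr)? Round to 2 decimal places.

548.30 kJ/m²/yr

Chain 1: 520700 × 0.06 × 0.11 × 0.15 × 0.05 = 25.77465 kJ/m²/yr
Chain 2: 2900000 × 0.14 × 0.09 × 0.11 × 0.13 = 522.522 kJ/m²/yr
Total at Golden eagle: 25.77465 + 522.522 = 548.29665 kJ/m²/yr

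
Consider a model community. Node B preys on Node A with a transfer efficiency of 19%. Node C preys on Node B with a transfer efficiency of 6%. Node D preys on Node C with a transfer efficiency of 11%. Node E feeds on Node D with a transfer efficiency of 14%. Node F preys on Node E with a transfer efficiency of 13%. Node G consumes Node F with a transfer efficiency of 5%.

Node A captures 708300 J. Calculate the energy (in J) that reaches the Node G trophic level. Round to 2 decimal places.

0.81 J

Node B: 708300 × 0.19 = 134577 J
Node C: 134577 × 0.06 = 8074.62 J
Node D: 8074.62 × 0.11 = 888.2082 J
Node E: 888.2082 × 0.14 = 124.349148 J
Node F: 124.349148 × 0.13 = 16.16538924 J
Node G: 16.16538924 × 0.05 = 0.808269462 J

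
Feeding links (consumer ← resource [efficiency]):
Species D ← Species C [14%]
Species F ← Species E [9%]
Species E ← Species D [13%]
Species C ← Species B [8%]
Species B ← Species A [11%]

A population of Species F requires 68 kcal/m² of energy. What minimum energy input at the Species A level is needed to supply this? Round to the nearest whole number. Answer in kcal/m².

4717505 kcal/m²

Cumulative transfer efficiency: 0.11 × 0.08 × 0.14 × 0.13 × 0.09 = 0.0000144144
Species A energy = 68 / 0.0000144144 = 4717505 kcal/m²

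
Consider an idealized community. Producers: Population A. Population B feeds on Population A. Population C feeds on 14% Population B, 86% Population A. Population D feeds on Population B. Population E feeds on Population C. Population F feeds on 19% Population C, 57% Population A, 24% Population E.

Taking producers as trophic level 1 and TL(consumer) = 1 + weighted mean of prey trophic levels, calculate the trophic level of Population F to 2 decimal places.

Population B: 1 + 1 = 2
Population C: 1 + (0.14×2 + 0.86×1) = 2.14
Population D: 1 + 2 = 3
Population E: 1 + 2.14 = 3.14
Population F: 1 + (0.19×2.14 + 0.57×1 + 0.24×3.14) = 2.7302

2.73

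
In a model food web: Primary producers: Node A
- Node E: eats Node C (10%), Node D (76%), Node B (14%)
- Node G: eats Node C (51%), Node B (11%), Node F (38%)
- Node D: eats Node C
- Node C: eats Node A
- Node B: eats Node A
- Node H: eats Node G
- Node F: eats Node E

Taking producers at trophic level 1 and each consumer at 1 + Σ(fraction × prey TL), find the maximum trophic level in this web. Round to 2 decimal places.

5.05

Node B: 1 + 1 = 2
Node C: 1 + 1 = 2
Node D: 1 + 2 = 3
Node E: 1 + (0.1×2 + 0.76×3 + 0.14×2) = 3.76
Node F: 1 + 3.76 = 4.76
Node G: 1 + (0.51×2 + 0.11×2 + 0.38×4.76) = 4.0488
Node H: 1 + 4.0488 = 5.0488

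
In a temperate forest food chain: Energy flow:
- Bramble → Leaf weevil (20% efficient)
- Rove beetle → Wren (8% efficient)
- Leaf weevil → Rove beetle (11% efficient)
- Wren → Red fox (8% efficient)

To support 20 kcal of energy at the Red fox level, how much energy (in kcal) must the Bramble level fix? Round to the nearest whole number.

Cumulative transfer efficiency: 0.2 × 0.11 × 0.08 × 0.08 = 0.0001408
Bramble energy = 20 / 0.0001408 = 142045 kcal

142045 kcal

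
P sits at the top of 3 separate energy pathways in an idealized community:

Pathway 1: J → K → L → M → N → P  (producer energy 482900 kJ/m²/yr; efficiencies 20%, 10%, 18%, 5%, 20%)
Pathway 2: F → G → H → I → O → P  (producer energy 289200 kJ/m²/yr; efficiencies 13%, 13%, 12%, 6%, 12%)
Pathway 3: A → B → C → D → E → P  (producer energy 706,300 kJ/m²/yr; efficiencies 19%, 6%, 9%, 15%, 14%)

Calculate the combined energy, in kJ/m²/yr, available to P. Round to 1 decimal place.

Pathway 1: 482900 × 0.2 × 0.1 × 0.18 × 0.05 × 0.2 = 17.3844 kJ/m²/yr
Pathway 2: 289200 × 0.13 × 0.13 × 0.12 × 0.06 × 0.12 = 4.22278272 kJ/m²/yr
Pathway 3: 706300 × 0.19 × 0.06 × 0.09 × 0.15 × 0.14 = 15.2179398 kJ/m²/yr
Total at P: 17.3844 + 4.22278272 + 15.2179398 = 36.82512252 kJ/m²/yr

36.8 kJ/m²/yr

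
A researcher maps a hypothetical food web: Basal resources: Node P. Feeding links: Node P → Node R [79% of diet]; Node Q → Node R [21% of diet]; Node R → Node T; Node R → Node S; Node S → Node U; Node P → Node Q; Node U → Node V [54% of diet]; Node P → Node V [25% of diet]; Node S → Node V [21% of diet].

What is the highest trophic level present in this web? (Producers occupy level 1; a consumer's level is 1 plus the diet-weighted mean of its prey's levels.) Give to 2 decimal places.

Node Q: 1 + 1 = 2
Node R: 1 + (0.79×1 + 0.21×2) = 2.21
Node S: 1 + 2.21 = 3.21
Node T: 1 + 2.21 = 3.21
Node U: 1 + 3.21 = 4.21
Node V: 1 + (0.54×4.21 + 0.21×3.21 + 0.25×1) = 4.1975

4.21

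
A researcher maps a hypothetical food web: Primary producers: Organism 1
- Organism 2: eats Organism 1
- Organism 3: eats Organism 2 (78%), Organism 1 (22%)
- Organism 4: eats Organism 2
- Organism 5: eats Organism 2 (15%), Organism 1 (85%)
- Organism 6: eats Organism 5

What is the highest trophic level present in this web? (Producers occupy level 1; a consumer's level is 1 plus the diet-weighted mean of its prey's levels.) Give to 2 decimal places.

Organism 2: 1 + 1 = 2
Organism 3: 1 + (0.78×2 + 0.22×1) = 2.78
Organism 4: 1 + 2 = 3
Organism 5: 1 + (0.15×2 + 0.85×1) = 2.15
Organism 6: 1 + 2.15 = 3.15

3.15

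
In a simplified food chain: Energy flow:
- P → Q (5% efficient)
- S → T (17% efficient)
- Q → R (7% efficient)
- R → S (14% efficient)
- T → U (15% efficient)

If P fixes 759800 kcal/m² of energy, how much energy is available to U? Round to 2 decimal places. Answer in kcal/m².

9.49 kcal/m²

Q: 759800 × 0.05 = 37990 kcal/m²
R: 37990 × 0.07 = 2659.3 kcal/m²
S: 2659.3 × 0.14 = 372.302 kcal/m²
T: 372.302 × 0.17 = 63.29134 kcal/m²
U: 63.29134 × 0.15 = 9.493701 kcal/m²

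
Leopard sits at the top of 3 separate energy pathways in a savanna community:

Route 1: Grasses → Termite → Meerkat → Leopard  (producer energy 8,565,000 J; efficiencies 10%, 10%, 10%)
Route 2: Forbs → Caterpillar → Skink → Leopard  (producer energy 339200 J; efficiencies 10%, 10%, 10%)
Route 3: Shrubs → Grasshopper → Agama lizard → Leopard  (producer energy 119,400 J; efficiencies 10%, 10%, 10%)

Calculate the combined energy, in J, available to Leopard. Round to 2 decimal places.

Route 1: 8565000 × 0.1 × 0.1 × 0.1 = 8565 J
Route 2: 339200 × 0.1 × 0.1 × 0.1 = 339.2 J
Route 3: 119400 × 0.1 × 0.1 × 0.1 = 119.4 J
Total at Leopard: 8565 + 339.2 + 119.4 = 9023.6 J

9023.60 J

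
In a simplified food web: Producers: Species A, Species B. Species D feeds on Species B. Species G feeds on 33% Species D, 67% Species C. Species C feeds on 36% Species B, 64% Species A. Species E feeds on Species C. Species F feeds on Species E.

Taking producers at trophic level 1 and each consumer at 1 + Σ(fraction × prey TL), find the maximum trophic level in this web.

4

Species C: 1 + (0.36×1 + 0.64×1) = 2
Species D: 1 + 1 = 2
Species E: 1 + 2 = 3
Species F: 1 + 3 = 4
Species G: 1 + (0.33×2 + 0.67×2) = 3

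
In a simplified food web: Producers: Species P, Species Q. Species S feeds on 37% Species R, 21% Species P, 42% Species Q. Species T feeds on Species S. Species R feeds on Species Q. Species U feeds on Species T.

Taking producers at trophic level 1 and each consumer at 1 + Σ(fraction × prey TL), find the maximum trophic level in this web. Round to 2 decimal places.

4.37

Species R: 1 + 1 = 2
Species S: 1 + (0.37×2 + 0.21×1 + 0.42×1) = 2.37
Species T: 1 + 2.37 = 3.37
Species U: 1 + 3.37 = 4.37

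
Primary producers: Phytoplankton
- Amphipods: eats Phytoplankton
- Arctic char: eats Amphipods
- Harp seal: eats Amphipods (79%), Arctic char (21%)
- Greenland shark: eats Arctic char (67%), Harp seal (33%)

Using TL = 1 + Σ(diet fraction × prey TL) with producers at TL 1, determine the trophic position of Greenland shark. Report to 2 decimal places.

Amphipods: 1 + 1 = 2
Arctic char: 1 + 2 = 3
Harp seal: 1 + (0.79×2 + 0.21×3) = 3.21
Greenland shark: 1 + (0.67×3 + 0.33×3.21) = 4.0693

4.07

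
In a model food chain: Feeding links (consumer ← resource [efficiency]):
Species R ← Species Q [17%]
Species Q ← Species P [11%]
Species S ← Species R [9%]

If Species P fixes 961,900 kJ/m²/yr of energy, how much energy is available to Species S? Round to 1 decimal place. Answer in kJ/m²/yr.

1618.9 kJ/m²/yr

Species Q: 961900 × 0.11 = 105809 kJ/m²/yr
Species R: 105809 × 0.17 = 17987.53 kJ/m²/yr
Species S: 17987.53 × 0.09 = 1618.8777 kJ/m²/yr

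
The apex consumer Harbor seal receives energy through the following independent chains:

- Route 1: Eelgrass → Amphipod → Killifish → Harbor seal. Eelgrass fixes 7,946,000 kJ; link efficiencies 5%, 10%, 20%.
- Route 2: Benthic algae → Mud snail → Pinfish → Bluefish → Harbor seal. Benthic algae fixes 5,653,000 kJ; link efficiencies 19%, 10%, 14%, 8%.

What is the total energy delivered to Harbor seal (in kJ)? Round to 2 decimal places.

Route 1: 7946000 × 0.05 × 0.1 × 0.2 = 7946 kJ
Route 2: 5653000 × 0.19 × 0.1 × 0.14 × 0.08 = 1202.9584 kJ
Total at Harbor seal: 7946 + 1202.9584 = 9148.9584 kJ

9148.96 kJ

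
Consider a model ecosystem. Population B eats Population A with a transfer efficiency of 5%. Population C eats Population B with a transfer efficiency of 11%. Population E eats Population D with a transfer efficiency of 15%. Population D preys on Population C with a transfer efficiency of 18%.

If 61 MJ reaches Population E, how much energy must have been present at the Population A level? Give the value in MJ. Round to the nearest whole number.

410774 MJ

Cumulative transfer efficiency: 0.05 × 0.11 × 0.18 × 0.15 = 0.0001485
Population A energy = 61 / 0.0001485 = 410774 MJ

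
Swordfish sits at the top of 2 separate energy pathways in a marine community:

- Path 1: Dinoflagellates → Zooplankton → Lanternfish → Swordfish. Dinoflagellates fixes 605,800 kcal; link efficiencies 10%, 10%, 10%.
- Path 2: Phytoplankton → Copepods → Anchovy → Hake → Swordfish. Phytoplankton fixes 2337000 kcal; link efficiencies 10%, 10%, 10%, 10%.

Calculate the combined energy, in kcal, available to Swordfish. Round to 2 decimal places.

839.50 kcal

Path 1: 605800 × 0.1 × 0.1 × 0.1 = 605.8 kcal
Path 2: 2337000 × 0.1 × 0.1 × 0.1 × 0.1 = 233.7 kcal
Total at Swordfish: 605.8 + 233.7 = 839.5 kcal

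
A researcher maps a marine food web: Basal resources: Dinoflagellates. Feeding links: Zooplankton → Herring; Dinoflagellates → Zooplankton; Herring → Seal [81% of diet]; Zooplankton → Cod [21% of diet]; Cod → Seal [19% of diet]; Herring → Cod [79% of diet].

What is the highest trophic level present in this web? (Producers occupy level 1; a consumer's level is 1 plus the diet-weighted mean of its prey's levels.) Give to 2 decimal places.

4.15

Zooplankton: 1 + 1 = 2
Herring: 1 + 2 = 3
Cod: 1 + (0.21×2 + 0.79×3) = 3.79
Seal: 1 + (0.81×3 + 0.19×3.79) = 4.1501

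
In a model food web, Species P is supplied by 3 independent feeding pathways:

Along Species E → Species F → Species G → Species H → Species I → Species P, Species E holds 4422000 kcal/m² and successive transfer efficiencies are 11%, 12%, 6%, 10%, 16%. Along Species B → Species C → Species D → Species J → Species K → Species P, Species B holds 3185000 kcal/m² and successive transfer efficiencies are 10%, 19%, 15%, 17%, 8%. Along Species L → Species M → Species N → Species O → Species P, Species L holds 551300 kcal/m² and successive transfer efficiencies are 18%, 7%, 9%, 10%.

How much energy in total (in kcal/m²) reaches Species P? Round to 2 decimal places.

242.00 kcal/m²

Via Species E: 4422000 × 0.11 × 0.12 × 0.06 × 0.1 × 0.16 = 56.035584 kcal/m²
Via Species B: 3185000 × 0.1 × 0.19 × 0.15 × 0.17 × 0.08 = 123.4506 kcal/m²
Via Species L: 551300 × 0.18 × 0.07 × 0.09 × 0.1 = 62.51742 kcal/m²
Total at Species P: 56.035584 + 123.4506 + 62.51742 = 242.003604 kcal/m²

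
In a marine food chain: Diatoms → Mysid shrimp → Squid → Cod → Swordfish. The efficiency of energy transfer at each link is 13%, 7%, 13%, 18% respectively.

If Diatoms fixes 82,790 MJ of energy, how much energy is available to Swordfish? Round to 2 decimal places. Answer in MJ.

Mysid shrimp: 82790 × 0.13 = 10762.7 MJ
Squid: 10762.7 × 0.07 = 753.389 MJ
Cod: 753.389 × 0.13 = 97.94057 MJ
Swordfish: 97.94057 × 0.18 = 17.6293026 MJ

17.63 MJ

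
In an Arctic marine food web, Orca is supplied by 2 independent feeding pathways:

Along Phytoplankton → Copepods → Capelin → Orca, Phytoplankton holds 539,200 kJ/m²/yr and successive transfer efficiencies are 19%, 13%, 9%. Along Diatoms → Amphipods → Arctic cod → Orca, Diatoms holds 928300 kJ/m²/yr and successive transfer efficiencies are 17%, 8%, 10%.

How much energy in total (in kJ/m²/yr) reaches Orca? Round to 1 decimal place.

Via Phytoplankton: 539200 × 0.19 × 0.13 × 0.09 = 1198.6416 kJ/m²/yr
Via Diatoms: 928300 × 0.17 × 0.08 × 0.1 = 1262.488 kJ/m²/yr
Total at Orca: 1198.6416 + 1262.488 = 2461.1296 kJ/m²/yr

2461.1 kJ/m²/yr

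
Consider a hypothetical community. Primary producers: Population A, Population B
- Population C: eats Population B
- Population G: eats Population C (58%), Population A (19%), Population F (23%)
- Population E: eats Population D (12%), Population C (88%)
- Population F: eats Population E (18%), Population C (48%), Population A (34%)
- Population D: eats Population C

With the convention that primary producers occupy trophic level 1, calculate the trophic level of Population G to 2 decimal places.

Population C: 1 + 1 = 2
Population D: 1 + 2 = 3
Population E: 1 + (0.12×3 + 0.88×2) = 3.12
Population F: 1 + (0.18×3.12 + 0.48×2 + 0.34×1) = 2.8616
Population G: 1 + (0.58×2 + 0.19×1 + 0.23×2.8616) = 3.008168

3.01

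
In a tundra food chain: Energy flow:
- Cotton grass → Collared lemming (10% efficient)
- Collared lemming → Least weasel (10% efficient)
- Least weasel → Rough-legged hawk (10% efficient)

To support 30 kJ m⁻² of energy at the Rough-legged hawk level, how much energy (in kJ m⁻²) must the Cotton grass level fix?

Cumulative transfer efficiency: 0.1 × 0.1 × 0.1 = 0.001
Cotton grass energy = 30 / 0.001 = 30000 kJ m⁻²

30000 kJ m⁻²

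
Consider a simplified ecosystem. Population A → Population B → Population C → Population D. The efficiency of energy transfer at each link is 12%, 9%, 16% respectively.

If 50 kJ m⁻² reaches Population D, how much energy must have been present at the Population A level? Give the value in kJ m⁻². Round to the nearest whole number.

Cumulative transfer efficiency: 0.12 × 0.09 × 0.16 = 0.001728
Population A energy = 50 / 0.001728 = 28935 kJ m⁻²

28935 kJ m⁻²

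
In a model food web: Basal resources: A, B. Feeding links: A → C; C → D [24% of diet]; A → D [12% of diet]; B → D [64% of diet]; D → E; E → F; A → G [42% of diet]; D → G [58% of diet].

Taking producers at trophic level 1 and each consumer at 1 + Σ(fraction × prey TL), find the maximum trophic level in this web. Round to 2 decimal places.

C: 1 + 1 = 2
D: 1 + (0.24×2 + 0.12×1 + 0.64×1) = 2.24
E: 1 + 2.24 = 3.24
F: 1 + 3.24 = 4.24
G: 1 + (0.42×1 + 0.58×2.24) = 2.7192

4.24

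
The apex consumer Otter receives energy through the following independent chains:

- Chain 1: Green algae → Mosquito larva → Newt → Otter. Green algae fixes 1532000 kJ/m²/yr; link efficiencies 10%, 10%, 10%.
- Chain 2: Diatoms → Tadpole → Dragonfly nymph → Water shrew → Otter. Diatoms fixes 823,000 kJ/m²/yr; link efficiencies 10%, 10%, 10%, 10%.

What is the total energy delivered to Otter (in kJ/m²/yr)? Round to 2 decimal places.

Chain 1: 1532000 × 0.1 × 0.1 × 0.1 = 1532 kJ/m²/yr
Chain 2: 823000 × 0.1 × 0.1 × 0.1 × 0.1 = 82.3 kJ/m²/yr
Total at Otter: 1532 + 82.3 = 1614.3 kJ/m²/yr

1614.30 kJ/m²/yr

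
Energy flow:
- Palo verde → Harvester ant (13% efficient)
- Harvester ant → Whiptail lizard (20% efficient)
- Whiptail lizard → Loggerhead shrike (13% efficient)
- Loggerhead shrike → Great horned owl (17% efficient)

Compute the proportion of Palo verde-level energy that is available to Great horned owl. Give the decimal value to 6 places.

0.000575

Product of link efficiencies: 0.13 × 0.2 × 0.13 × 0.17 = 0.0005746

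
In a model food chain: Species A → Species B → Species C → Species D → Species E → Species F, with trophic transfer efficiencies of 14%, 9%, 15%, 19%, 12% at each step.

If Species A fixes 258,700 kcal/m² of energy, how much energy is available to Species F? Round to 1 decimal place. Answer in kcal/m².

11.1 kcal/m²

Species B: 258700 × 0.14 = 36218 kcal/m²
Species C: 36218 × 0.09 = 3259.62 kcal/m²
Species D: 3259.62 × 0.15 = 488.943 kcal/m²
Species E: 488.943 × 0.19 = 92.89917 kcal/m²
Species F: 92.89917 × 0.12 = 11.1479004 kcal/m²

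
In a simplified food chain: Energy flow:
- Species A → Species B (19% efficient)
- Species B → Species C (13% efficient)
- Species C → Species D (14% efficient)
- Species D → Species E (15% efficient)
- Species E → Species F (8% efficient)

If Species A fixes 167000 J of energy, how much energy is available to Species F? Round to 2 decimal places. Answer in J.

6.93 J

Species B: 167000 × 0.19 = 31730 J
Species C: 31730 × 0.13 = 4124.9 J
Species D: 4124.9 × 0.14 = 577.486 J
Species E: 577.486 × 0.15 = 86.6229 J
Species F: 86.6229 × 0.08 = 6.929832 J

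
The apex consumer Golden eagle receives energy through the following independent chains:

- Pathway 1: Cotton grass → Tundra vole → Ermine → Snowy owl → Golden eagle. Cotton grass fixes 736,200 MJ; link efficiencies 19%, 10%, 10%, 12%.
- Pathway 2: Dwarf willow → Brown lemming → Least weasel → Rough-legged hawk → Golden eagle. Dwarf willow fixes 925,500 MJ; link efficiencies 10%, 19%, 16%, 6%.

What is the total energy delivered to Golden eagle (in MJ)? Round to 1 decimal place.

Pathway 1: 736200 × 0.19 × 0.1 × 0.1 × 0.12 = 167.8536 MJ
Pathway 2: 925500 × 0.1 × 0.19 × 0.16 × 0.06 = 168.8112 MJ
Total at Golden eagle: 167.8536 + 168.8112 = 336.6648 MJ

336.7 MJ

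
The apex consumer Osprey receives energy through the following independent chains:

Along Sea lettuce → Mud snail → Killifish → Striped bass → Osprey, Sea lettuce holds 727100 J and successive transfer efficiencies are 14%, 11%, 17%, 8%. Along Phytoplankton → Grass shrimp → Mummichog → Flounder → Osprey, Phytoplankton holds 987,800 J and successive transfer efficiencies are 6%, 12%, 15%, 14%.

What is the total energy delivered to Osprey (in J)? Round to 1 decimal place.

301.6 J

Via Sea lettuce: 727100 × 0.14 × 0.11 × 0.17 × 0.08 = 152.283824 J
Via Phytoplankton: 987800 × 0.06 × 0.12 × 0.15 × 0.14 = 149.35536 J
Total at Osprey: 152.283824 + 149.35536 = 301.639184 J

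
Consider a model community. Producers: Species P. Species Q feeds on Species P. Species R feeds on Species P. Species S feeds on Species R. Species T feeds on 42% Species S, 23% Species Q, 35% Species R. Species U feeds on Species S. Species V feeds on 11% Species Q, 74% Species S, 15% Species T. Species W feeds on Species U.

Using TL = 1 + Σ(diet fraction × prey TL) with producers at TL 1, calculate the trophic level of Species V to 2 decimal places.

3.95

Species Q: 1 + 1 = 2
Species R: 1 + 1 = 2
Species S: 1 + 2 = 3
Species T: 1 + (0.42×3 + 0.23×2 + 0.35×2) = 3.42
Species U: 1 + 3 = 4
Species V: 1 + (0.11×2 + 0.74×3 + 0.15×3.42) = 3.953
Species W: 1 + 4 = 5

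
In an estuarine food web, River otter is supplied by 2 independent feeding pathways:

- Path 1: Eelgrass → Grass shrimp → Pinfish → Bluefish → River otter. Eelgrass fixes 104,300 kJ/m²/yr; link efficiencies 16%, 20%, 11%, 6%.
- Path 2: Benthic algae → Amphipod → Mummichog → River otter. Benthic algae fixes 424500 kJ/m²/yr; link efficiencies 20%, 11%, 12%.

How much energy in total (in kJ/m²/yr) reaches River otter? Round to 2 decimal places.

1142.71 kJ/m²/yr

Path 1: 104300 × 0.16 × 0.2 × 0.11 × 0.06 = 22.02816 kJ/m²/yr
Path 2: 424500 × 0.2 × 0.11 × 0.12 = 1120.68 kJ/m²/yr
Total at River otter: 22.02816 + 1120.68 = 1142.70816 kJ/m²/yr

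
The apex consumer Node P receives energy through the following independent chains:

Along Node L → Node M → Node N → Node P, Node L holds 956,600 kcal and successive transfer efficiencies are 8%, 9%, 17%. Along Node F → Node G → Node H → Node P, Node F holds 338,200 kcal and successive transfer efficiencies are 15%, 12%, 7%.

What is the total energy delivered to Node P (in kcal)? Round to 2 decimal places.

1597.01 kcal

Via Node L: 956600 × 0.08 × 0.09 × 0.17 = 1170.8784 kcal
Via Node F: 338200 × 0.15 × 0.12 × 0.07 = 426.132 kcal
Total at Node P: 1170.8784 + 426.132 = 1597.0104 kcal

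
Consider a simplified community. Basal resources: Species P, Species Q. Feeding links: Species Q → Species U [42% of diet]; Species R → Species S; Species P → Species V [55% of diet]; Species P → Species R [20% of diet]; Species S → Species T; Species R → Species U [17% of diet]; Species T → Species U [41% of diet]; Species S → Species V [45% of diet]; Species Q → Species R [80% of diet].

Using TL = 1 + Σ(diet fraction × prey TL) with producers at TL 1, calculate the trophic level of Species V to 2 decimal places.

Species R: 1 + (0.8×1 + 0.2×1) = 2
Species S: 1 + 2 = 3
Species T: 1 + 3 = 4
Species U: 1 + (0.41×4 + 0.42×1 + 0.17×2) = 3.4
Species V: 1 + (0.55×1 + 0.45×3) = 2.9

2.90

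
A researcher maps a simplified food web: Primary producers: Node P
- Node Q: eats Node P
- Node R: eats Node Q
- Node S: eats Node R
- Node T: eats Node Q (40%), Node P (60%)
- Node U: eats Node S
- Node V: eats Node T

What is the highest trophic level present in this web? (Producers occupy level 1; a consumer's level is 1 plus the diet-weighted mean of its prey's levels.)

5

Node Q: 1 + 1 = 2
Node R: 1 + 2 = 3
Node S: 1 + 3 = 4
Node T: 1 + (0.4×2 + 0.6×1) = 2.4
Node U: 1 + 4 = 5
Node V: 1 + 2.4 = 3.4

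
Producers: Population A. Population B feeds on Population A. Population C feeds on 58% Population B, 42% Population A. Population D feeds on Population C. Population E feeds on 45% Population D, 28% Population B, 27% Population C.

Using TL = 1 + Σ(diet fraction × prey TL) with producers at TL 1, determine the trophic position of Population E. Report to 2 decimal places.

Population B: 1 + 1 = 2
Population C: 1 + (0.58×2 + 0.42×1) = 2.58
Population D: 1 + 2.58 = 3.58
Population E: 1 + (0.45×3.58 + 0.28×2 + 0.27×2.58) = 3.8676

3.87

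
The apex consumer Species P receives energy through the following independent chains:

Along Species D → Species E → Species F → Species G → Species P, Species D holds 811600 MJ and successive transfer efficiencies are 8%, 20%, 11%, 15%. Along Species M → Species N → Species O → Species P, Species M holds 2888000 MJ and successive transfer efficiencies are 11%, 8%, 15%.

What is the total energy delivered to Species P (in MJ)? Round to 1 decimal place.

4026.4 MJ

Via Species D: 811600 × 0.08 × 0.2 × 0.11 × 0.15 = 214.2624 MJ
Via Species M: 2888000 × 0.11 × 0.08 × 0.15 = 3812.16 MJ
Total at Species P: 214.2624 + 3812.16 = 4026.4224 MJ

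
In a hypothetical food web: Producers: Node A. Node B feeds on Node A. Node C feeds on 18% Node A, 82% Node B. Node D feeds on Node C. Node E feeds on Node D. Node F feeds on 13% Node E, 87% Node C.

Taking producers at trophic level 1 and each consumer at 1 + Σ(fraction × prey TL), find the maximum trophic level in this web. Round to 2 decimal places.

Node B: 1 + 1 = 2
Node C: 1 + (0.18×1 + 0.82×2) = 2.82
Node D: 1 + 2.82 = 3.82
Node E: 1 + 3.82 = 4.82
Node F: 1 + (0.13×4.82 + 0.87×2.82) = 4.08

4.82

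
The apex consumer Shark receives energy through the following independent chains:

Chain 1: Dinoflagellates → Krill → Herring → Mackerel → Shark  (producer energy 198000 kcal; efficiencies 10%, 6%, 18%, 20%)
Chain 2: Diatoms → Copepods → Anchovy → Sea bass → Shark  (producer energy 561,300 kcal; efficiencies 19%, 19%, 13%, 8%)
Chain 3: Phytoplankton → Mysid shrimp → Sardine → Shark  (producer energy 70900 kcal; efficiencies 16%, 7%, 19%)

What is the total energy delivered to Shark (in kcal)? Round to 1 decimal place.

Chain 1: 198000 × 0.1 × 0.06 × 0.18 × 0.2 = 42.768 kcal
Chain 2: 561300 × 0.19 × 0.19 × 0.13 × 0.08 = 210.734472 kcal
Chain 3: 70900 × 0.16 × 0.07 × 0.19 = 150.8752 kcal
Total at Shark: 42.768 + 210.734472 + 150.8752 = 404.377672 kcal

404.4 kcal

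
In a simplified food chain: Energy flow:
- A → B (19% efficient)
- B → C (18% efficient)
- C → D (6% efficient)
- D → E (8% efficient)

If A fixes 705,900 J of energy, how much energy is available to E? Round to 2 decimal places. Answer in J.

115.88 J

B: 705900 × 0.19 = 134121 J
C: 134121 × 0.18 = 24141.78 J
D: 24141.78 × 0.06 = 1448.5068 J
E: 1448.5068 × 0.08 = 115.880544 J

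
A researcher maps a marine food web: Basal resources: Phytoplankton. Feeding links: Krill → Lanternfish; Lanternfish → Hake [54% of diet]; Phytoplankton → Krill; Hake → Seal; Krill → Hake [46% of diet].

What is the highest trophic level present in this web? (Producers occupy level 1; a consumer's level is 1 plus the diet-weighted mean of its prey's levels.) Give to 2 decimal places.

4.54

Krill: 1 + 1 = 2
Lanternfish: 1 + 2 = 3
Hake: 1 + (0.46×2 + 0.54×3) = 3.54
Seal: 1 + 3.54 = 4.54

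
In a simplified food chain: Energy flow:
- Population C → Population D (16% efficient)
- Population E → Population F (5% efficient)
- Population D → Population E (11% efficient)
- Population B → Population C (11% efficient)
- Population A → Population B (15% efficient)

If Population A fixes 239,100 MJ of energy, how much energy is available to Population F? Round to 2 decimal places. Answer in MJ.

3.47 MJ

Population B: 239100 × 0.15 = 35865 MJ
Population C: 35865 × 0.11 = 3945.15 MJ
Population D: 3945.15 × 0.16 = 631.224 MJ
Population E: 631.224 × 0.11 = 69.43464 MJ
Population F: 69.43464 × 0.05 = 3.471732 MJ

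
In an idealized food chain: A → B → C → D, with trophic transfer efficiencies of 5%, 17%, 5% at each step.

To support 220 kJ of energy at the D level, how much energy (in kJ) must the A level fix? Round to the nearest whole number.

517647 kJ

Cumulative transfer efficiency: 0.05 × 0.17 × 0.05 = 0.000425
A energy = 220 / 0.000425 = 517647 kJ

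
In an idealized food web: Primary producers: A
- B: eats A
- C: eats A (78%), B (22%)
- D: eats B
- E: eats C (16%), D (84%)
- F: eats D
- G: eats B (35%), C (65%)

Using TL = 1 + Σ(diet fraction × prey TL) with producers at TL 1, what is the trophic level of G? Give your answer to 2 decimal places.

B: 1 + 1 = 2
C: 1 + (0.78×1 + 0.22×2) = 2.22
D: 1 + 2 = 3
E: 1 + (0.16×2.22 + 0.84×3) = 3.8752
F: 1 + 3 = 4
G: 1 + (0.35×2 + 0.65×2.22) = 3.143

3.14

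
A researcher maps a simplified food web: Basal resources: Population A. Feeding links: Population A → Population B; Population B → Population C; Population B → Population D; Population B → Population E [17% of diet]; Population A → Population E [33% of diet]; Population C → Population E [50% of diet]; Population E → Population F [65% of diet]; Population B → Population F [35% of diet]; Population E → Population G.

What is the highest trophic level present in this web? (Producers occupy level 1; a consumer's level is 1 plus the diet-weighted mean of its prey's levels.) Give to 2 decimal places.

4.17

Population B: 1 + 1 = 2
Population C: 1 + 2 = 3
Population D: 1 + 2 = 3
Population E: 1 + (0.17×2 + 0.33×1 + 0.5×3) = 3.17
Population F: 1 + (0.65×3.17 + 0.35×2) = 3.7605
Population G: 1 + 3.17 = 4.17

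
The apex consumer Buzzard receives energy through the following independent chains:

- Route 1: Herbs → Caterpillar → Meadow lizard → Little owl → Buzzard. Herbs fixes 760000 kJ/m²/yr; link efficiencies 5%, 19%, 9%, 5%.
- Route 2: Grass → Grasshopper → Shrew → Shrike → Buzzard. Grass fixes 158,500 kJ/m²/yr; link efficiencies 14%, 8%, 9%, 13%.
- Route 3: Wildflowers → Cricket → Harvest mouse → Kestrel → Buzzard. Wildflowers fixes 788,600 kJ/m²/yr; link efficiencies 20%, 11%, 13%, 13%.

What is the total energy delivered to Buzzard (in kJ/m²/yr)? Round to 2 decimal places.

Route 1: 760000 × 0.05 × 0.19 × 0.09 × 0.05 = 32.49 kJ/m²/yr
Route 2: 158500 × 0.14 × 0.08 × 0.09 × 0.13 = 20.76984 kJ/m²/yr
Route 3: 788600 × 0.2 × 0.11 × 0.13 × 0.13 = 293.20148 kJ/m²/yr
Total at Buzzard: 32.49 + 20.76984 + 293.20148 = 346.46132 kJ/m²/yr

346.46 kJ/m²/yr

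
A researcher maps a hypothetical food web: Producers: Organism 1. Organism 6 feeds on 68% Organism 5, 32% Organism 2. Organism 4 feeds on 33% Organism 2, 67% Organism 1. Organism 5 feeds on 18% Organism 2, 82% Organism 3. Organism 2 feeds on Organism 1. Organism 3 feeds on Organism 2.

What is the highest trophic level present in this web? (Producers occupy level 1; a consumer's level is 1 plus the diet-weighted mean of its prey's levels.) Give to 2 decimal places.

Organism 2: 1 + 1 = 2
Organism 3: 1 + 2 = 3
Organism 4: 1 + (0.33×2 + 0.67×1) = 2.33
Organism 5: 1 + (0.18×2 + 0.82×3) = 3.82
Organism 6: 1 + (0.68×3.82 + 0.32×2) = 4.2376

4.24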